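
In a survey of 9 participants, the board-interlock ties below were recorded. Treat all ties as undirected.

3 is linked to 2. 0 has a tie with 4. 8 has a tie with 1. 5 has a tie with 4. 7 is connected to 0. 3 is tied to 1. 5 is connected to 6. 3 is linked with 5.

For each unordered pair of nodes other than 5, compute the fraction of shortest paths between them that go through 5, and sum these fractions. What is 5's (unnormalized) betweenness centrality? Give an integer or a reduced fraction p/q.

Pairs whose geodesics pass through 5 — 8–7: 1; 8–4: 1; 8–6: 1; 8–0: 1; 7–6: 1; 7–1: 1; 7–2: 1; 7–3: 1; 4–6: 1; 4–1: 1; 4–2: 1; 4–3: 1; 6–1: 1; 6–2: 1 … (+5 more pairs).
All other pairs contribute 0.
Summing the contributions gives betweenness(5) = 19.

19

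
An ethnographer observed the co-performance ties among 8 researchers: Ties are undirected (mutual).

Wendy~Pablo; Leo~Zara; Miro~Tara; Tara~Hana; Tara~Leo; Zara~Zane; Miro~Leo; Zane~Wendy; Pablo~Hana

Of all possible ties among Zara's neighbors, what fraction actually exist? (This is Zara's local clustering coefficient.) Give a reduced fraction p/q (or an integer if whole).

Zara's neighbors: Leo and Zane (k = 2).
Possible neighbor pairs: C(2,2) = 1. Edges among them: none → e = 0.
Clustering(Zara) = 0/1.

0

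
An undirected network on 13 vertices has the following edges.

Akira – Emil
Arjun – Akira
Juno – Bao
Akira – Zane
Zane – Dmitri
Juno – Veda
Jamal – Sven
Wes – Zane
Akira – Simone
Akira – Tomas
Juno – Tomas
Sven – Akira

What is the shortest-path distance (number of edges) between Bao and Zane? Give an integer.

One shortest route is Bao – Juno – Tomas – Akira – Zane, which uses 4 edges, and at distance 3 from Bao we only reach {Akira}, which does not include Zane. So d(Bao,Zane) = 4.

4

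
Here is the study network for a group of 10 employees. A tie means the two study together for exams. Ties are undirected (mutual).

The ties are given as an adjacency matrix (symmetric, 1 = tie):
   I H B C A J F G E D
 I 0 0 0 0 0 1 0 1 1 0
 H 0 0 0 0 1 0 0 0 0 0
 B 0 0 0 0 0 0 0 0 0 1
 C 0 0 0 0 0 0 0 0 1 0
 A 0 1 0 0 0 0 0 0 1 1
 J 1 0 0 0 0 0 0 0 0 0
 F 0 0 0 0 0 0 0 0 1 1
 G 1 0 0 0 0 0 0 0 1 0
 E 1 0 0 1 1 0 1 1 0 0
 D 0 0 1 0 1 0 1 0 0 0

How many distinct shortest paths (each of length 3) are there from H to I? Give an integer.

1

The shortest distance is 3, and the only length-3 path is H–A–E–I. So there is exactly 1 shortest path.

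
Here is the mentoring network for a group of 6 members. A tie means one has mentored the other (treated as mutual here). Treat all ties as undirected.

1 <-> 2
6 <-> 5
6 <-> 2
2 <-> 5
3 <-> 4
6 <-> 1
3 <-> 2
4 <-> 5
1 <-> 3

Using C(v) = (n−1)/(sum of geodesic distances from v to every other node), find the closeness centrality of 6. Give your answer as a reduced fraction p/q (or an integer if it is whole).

Distances from 6: 1:1, 2:1, 3:2, 4:2, 5:1. Sum = 7.
n = 6, so closeness = 5/7.

5/7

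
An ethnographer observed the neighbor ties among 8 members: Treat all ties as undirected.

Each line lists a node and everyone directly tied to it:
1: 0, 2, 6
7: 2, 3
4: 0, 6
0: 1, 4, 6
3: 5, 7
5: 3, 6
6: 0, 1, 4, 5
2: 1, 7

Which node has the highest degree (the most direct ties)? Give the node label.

6

Degrees — 0:3, 1:3, 2:2, 3:2, 4:2, 5:2, 6:4, 7:2.
The maximum is 4, attained only by 6.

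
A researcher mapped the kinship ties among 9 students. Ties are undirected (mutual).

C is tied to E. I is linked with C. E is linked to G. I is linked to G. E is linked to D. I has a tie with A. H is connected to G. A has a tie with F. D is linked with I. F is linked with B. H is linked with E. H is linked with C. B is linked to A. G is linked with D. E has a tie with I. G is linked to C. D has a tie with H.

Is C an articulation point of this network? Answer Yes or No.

No

Even without C, every remaining node can still reach every other (the residual graph is connected), so C is not a cut vertex.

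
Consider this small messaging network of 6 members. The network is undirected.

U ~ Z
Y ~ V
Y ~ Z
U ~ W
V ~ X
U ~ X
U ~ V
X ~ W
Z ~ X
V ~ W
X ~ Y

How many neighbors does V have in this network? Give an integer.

V is directly tied to U, W, X, and Y. That is 4 neighbors, so the degree of V is 4.

4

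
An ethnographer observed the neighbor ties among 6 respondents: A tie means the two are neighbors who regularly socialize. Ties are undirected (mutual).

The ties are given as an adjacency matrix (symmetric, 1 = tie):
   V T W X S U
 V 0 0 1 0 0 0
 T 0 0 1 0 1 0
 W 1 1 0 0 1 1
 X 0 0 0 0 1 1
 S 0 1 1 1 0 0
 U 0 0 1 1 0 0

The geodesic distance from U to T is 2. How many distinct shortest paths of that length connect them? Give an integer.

1

The shortest distance is 2, and the only length-2 path is U–W–T. So there is exactly 1 shortest path.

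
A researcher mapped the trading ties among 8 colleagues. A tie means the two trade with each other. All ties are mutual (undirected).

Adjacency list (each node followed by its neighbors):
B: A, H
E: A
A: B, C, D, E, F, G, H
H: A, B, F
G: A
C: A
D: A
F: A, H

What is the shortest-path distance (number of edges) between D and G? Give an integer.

One shortest route is D – A – G, which uses 2 edges, and D and G are not directly tied, so nothing shorter exists. So d(D,G) = 2.

2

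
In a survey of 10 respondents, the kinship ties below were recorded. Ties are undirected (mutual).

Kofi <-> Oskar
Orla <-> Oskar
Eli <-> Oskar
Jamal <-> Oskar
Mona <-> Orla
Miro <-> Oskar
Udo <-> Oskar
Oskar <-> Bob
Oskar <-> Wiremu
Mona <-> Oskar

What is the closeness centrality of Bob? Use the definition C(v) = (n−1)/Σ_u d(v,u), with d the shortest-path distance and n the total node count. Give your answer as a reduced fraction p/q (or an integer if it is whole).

9/17

Distances from Bob: Eli:2, Jamal:2, Kofi:2, Miro:2, Mona:2, Orla:2, Oskar:1, Udo:2, Wiremu:2. Sum = 17.
n = 10, so closeness = 9/17.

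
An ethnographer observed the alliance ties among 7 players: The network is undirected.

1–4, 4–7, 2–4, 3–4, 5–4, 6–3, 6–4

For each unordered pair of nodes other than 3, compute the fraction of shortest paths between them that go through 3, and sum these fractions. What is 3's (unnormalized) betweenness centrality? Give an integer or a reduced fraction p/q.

0

No shortest path between any pair of other nodes passes through 3.
Summing the contributions gives betweenness(3) = 0.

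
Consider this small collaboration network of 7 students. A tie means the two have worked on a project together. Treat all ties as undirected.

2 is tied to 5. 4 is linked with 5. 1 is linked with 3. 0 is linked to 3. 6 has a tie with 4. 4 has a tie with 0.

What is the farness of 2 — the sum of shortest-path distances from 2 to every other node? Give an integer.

18

Distances from 2: 0:3, 1:5, 3:4, 4:2, 5:1, 6:3.
Sum = 3 + 5 + 4 + 2 + 1 + 3 = 18.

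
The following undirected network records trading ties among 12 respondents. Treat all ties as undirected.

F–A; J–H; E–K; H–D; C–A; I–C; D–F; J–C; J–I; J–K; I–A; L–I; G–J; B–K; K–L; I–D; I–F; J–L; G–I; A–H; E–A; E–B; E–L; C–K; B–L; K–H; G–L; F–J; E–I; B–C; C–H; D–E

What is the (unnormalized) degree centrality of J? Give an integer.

7

J is directly tied to C, F, G, H, I, K, and L. That is 7 neighbors, so the degree of J is 7.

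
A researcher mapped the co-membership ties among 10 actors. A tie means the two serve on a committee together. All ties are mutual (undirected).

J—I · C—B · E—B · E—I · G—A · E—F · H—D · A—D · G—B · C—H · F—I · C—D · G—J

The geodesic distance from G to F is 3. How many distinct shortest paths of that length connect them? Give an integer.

The shortest distance is 3. The length-3 paths are: G–B–E–F; G–J–I–F.
That gives 2 distinct shortest paths.

2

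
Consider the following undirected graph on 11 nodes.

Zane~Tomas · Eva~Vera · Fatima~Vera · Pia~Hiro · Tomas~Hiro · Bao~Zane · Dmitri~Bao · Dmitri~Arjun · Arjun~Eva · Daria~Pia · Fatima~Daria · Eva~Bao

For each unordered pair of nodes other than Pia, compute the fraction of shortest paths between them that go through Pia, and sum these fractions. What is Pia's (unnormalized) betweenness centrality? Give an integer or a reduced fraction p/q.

Pairs whose geodesics pass through Pia — Zane–Daria: 1; Tomas–Daria: 1; Tomas–Fatima: 1; Hiro–Daria: 1; Hiro–Fatima: 1; Hiro–Vera: 1.
All other pairs contribute 0.
Summing the contributions gives betweenness(Pia) = 6.

6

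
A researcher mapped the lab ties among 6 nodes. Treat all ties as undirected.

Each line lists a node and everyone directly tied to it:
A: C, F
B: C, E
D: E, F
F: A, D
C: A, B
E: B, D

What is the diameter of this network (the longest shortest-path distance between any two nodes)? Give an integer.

3

Eccentricity of each node (its greatest distance to any other): A:3, B:3, C:3, D:3, E:3, F:3.
The maximum eccentricity is 3, realized for instance by the pair E–A via E – B – C – A. So the diameter is 3.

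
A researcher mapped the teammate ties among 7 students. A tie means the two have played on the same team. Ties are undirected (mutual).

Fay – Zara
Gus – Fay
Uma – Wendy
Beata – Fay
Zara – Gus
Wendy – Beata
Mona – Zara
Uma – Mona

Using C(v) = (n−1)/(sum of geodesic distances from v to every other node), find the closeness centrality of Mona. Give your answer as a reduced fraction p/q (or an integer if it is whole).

6/11

Distances from Mona: Beata:3, Fay:2, Gus:2, Uma:1, Wendy:2, Zara:1. Sum = 11.
n = 7, so closeness = 6/11.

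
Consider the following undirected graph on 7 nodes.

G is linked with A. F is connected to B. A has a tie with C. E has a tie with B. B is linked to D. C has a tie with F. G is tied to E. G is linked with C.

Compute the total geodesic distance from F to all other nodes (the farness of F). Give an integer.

Distances from F: A:2, B:1, C:1, D:2, E:2, G:2.
Sum = 2 + 1 + 1 + 2 + 2 + 2 = 10.

10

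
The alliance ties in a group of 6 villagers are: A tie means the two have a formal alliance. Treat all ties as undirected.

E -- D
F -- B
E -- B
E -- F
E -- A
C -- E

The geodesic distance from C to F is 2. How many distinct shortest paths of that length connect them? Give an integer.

The shortest distance is 2, and the only length-2 path is C–E–F. So there is exactly 1 shortest path.

1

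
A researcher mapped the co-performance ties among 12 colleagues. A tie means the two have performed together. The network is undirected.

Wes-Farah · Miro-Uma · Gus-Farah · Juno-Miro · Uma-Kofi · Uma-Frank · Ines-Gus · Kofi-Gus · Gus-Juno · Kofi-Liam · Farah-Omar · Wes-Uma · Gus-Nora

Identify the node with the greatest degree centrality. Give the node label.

Degrees — Farah:3, Frank:1, Gus:5, Ines:1, Juno:2, Kofi:3, Liam:1, Miro:2, Nora:1, Omar:1, Uma:4, Wes:2.
The maximum is 5, attained only by Gus.

Gus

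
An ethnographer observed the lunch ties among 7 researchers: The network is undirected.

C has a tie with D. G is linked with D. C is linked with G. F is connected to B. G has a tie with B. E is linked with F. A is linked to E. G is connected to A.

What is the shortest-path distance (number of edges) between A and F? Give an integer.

One shortest route is A – E – F, which uses 2 edges, and A and F are not directly tied, so nothing shorter exists. So d(A,F) = 2.

2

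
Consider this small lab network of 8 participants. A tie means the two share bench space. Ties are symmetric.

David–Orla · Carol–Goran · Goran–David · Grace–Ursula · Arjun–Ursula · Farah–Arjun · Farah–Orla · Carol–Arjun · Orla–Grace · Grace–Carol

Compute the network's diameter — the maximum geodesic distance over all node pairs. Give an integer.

Eccentricity of each node (its greatest distance to any other): Arjun:3, Carol:2, David:3, Farah:3, Goran:3, Grace:2, Orla:2, Ursula:3.
The maximum eccentricity is 3, realized for instance by the pair David–Ursula via David – Orla – Grace – Ursula. So the diameter is 3.

3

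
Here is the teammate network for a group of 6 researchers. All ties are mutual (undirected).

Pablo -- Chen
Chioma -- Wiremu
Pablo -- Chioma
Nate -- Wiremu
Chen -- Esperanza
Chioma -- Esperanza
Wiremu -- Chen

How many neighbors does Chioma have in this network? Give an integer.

3

Chioma is directly tied to Esperanza, Pablo, and Wiremu. That is 3 neighbors, so the degree of Chioma is 3.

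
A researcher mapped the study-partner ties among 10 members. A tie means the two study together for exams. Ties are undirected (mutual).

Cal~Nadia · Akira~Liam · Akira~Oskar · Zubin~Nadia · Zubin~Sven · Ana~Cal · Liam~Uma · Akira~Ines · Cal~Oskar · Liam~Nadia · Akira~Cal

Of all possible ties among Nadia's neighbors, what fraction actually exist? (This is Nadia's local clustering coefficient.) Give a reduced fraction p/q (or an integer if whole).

0

Nadia's neighbors: Cal, Liam, and Zubin (k = 3).
Possible neighbor pairs: C(3,2) = 3. Edges among them: none → e = 0.
Clustering(Nadia) = 0/3 = 0.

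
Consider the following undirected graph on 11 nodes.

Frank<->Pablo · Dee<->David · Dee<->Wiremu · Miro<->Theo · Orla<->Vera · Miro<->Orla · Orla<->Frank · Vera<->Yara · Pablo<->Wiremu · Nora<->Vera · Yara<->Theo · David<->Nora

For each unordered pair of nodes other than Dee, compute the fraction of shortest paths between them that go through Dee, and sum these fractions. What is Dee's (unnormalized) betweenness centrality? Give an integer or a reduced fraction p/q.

5

Pairs whose geodesics pass through Dee — Frank–David: 1/2; Pablo–David: 1; Pablo–Nora: 1/2; Wiremu–David: 1; Wiremu–Nora: 1; Wiremu–Vera: 1/2; Wiremu–Yara: 1/2.
All other pairs contribute 0.
Summing the contributions gives betweenness(Dee) = 5.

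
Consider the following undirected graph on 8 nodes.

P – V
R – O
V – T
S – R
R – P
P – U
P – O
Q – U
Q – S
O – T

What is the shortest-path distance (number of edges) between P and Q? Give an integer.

2

One shortest route is P – U – Q, which uses 2 edges, and P and Q are not directly tied, so nothing shorter exists. So d(P,Q) = 2.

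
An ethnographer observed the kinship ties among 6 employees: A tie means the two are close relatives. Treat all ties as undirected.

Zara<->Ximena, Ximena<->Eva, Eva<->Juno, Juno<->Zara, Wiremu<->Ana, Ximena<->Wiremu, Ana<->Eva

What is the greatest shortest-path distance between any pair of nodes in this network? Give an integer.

3

Eccentricity of each node (its greatest distance to any other): Ana:3, Eva:2, Juno:3, Wiremu:3, Ximena:2, Zara:3.
The maximum eccentricity is 3, realized for instance by the pair Wiremu–Juno via Wiremu – Ana – Eva – Juno. So the diameter is 3.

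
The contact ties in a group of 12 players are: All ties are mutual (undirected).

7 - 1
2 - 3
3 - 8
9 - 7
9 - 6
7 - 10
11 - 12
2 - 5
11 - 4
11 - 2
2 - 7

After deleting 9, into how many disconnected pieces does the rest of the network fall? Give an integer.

Without 9, the remaining ties split the others into: {1, 2, 3, 4, 5, 7, 8, 10, 11, 12}; {6}.
That's 2 separate components.

2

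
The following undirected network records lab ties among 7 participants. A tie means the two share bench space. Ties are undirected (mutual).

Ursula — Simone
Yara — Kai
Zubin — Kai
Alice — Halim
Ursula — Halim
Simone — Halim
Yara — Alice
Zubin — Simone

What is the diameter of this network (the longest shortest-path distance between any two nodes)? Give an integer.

Eccentricity of each node (its greatest distance to any other): Alice:3, Halim:3, Kai:3, Simone:3, Ursula:3, Yara:3, Zubin:3.
The maximum eccentricity is 3, realized for instance by the pair Yara–Simone via Yara – Kai – Zubin – Simone. So the diameter is 3.

3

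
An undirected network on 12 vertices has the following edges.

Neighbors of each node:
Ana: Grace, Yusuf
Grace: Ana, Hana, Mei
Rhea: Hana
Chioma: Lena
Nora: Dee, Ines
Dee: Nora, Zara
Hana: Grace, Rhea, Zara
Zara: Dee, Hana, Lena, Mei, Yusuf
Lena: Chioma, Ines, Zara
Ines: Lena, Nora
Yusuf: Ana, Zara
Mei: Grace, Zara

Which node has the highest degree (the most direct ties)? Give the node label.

Degrees — Ana:2, Chioma:1, Dee:2, Grace:3, Hana:3, Ines:2, Lena:3, Mei:2, Nora:2, Rhea:1, Yusuf:2, Zara:5.
The maximum is 5, attained only by Zara.

Zara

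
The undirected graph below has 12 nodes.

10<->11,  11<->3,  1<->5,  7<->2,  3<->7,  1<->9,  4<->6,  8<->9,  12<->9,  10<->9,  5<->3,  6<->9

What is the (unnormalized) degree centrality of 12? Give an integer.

12 is directly tied to 9. That is 1 neighbor, so the degree of 12 is 1.

1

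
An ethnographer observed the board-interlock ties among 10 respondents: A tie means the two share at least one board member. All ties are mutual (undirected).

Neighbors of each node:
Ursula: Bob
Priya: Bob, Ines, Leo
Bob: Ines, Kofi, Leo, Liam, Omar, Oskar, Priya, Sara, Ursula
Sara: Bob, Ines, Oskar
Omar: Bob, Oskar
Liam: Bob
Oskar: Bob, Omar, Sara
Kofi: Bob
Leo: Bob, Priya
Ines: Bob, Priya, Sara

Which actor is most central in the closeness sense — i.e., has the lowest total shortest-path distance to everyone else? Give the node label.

Bob

Farness (sum of distances to all others) for each node — Bob:9, Ines:15, Kofi:17, Leo:16, Liam:17, Omar:16, Oskar:15, Priya:15, Sara:15, Ursula:17.
The smallest farness is 9, for Bob, so Bob has the highest closeness.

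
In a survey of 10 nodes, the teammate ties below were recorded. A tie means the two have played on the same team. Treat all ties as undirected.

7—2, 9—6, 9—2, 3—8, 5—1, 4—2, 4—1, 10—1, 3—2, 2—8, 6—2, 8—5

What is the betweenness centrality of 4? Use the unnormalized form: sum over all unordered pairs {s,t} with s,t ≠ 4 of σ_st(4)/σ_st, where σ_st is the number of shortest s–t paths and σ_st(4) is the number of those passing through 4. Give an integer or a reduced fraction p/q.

9

Pairs whose geodesics pass through 4 — 10–6: 1; 10–7: 1; 10–2: 1; 10–9: 1; 10–3: 1/2; 6–1: 1; 1–7: 1; 1–2: 1; 1–9: 1; 1–3: 1/2.
All other pairs contribute 0.
Summing the contributions gives betweenness(4) = 9.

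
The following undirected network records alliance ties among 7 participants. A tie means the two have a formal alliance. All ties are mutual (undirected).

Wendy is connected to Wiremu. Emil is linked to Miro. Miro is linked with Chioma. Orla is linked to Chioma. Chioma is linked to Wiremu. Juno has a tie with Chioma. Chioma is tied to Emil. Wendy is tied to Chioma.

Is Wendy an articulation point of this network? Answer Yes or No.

No

Even without Wendy, every remaining node can still reach every other (the residual graph is connected), so Wendy is not a cut vertex.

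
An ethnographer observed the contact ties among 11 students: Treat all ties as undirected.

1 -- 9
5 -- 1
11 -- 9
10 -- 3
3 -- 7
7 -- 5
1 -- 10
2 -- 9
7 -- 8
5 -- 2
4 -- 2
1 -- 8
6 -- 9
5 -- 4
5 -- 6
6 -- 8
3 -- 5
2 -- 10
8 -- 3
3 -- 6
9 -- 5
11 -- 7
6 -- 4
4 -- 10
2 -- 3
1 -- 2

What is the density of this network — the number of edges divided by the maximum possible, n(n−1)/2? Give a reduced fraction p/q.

There are 26 edges and 11 nodes, so the maximum possible is C(11,2) = 55.
Density = 26/55.

26/55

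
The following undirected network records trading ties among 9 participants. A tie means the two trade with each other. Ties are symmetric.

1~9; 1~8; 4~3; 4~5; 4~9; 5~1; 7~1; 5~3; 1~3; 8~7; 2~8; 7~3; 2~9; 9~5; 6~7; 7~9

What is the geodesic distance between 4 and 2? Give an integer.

2

One shortest route is 4 – 9 – 2, which uses 2 edges, and 4 and 2 are not directly tied, so nothing shorter exists. So d(4,2) = 2.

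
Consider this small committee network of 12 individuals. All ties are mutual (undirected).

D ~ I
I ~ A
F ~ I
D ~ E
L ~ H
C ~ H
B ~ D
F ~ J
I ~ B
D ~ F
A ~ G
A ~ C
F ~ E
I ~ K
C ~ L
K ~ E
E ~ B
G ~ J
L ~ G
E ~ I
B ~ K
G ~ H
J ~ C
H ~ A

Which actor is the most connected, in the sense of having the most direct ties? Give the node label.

Degrees — A:4, B:4, C:4, D:4, E:5, F:4, G:4, H:4, I:6, J:3, K:3, L:3.
The maximum is 6, attained only by I.

I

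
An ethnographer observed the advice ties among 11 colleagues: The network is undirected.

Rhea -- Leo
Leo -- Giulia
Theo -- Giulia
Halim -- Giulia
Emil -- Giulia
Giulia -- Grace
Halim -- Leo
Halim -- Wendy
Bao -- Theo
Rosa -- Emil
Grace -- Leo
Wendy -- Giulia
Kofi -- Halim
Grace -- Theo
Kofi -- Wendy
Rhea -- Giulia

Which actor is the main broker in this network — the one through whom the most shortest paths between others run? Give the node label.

Unnormalized betweenness of each node: Bao:0, Emil:9, Giulia:91/3, Grace:1, Halim:16/3, Kofi:0, Leo:13/6, Rhea:0, Rosa:0, Theo:9, Wendy:19/6.
Giulia has the largest value, 91/3, making it the main broker — the node through which the most shortest paths run.

Giulia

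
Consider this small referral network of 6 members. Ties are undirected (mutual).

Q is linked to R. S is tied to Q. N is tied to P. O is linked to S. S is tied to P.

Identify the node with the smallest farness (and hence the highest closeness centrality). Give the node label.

S

Farness (sum of distances to all others) for each node — N:13, O:11, P:9, Q:9, R:13, S:7.
The smallest farness is 7, for S, so S has the highest closeness.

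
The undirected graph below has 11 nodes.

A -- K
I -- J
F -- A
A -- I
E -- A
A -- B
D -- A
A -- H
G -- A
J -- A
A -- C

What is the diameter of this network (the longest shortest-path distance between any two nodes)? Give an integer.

2

Eccentricity of each node (its greatest distance to any other): A:1, B:2, C:2, D:2, E:2, F:2, G:2, H:2, I:2, J:2, K:2.
The maximum eccentricity is 2, realized for instance by the pair E–C via E – A – C. So the diameter is 2.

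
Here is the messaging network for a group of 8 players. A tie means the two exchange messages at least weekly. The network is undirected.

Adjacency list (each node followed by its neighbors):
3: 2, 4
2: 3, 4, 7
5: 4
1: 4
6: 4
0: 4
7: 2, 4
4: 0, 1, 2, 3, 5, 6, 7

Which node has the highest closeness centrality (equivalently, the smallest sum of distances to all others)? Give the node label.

Farness (sum of distances to all others) for each node — 0:13, 1:13, 2:11, 3:12, 4:7, 5:13, 6:13, 7:12.
The smallest farness is 7, for 4, so 4 has the highest closeness.

4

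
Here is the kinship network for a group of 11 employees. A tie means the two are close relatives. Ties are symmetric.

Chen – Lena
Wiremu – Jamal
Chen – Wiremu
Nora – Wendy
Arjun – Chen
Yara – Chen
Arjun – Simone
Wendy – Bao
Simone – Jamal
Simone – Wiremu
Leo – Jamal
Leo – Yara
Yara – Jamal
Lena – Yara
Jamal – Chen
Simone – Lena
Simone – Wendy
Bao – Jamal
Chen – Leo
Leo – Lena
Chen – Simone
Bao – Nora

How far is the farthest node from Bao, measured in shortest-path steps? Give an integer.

3

Distances from Bao: Arjun:3, Chen:2, Jamal:1, Lena:3, Leo:2, Nora:1, Simone:2, Wendy:1, Wiremu:2, Yara:2.
The largest is 3 (to Lena and Arjun), so the eccentricity of Bao is 3.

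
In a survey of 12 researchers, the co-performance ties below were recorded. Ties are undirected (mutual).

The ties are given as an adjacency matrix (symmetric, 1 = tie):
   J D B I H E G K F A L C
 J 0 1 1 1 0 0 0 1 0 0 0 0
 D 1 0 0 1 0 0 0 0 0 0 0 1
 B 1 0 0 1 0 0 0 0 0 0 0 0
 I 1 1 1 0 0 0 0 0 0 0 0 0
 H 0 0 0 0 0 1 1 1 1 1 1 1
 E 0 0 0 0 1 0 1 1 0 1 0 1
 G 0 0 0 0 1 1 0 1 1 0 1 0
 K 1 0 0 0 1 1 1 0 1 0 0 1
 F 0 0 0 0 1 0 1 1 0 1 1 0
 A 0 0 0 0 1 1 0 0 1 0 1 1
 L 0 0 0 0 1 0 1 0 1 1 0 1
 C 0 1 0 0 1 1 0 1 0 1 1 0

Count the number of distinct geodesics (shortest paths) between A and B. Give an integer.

The shortest distance is 4. The length-4 paths are: A–C–D–J–B; A–H–K–J–B; A–E–K–J–B; A–F–K–J–B; A–C–K–J–B; A–C–D–I–B.
That gives 6 distinct shortest paths.

6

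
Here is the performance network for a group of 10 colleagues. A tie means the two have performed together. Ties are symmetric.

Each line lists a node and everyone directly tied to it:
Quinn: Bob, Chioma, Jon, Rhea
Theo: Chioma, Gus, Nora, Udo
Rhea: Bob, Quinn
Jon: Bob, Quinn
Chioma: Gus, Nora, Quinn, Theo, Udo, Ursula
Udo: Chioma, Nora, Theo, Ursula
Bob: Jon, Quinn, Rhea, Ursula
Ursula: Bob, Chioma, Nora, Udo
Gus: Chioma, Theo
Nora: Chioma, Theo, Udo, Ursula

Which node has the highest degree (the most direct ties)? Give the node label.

Chioma

Degrees — Bob:4, Chioma:6, Gus:2, Jon:2, Nora:4, Quinn:4, Rhea:2, Theo:4, Udo:4, Ursula:4.
The maximum is 6, attained only by Chioma.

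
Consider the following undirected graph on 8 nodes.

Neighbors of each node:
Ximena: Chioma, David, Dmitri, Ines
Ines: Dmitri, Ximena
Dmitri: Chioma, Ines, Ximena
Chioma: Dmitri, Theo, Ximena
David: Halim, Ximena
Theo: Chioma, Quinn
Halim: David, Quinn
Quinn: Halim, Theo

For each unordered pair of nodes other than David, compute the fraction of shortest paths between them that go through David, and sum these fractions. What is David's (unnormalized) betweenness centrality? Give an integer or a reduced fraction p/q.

13/3

Pairs whose geodesics pass through David — Ximena–Halim: 1; Ximena–Quinn: 1/2; Halim–Chioma: 1/2; Halim–Dmitri: 1; Halim–Ines: 1; Quinn–Ines: 1/3.
All other pairs contribute 0.
Summing the contributions gives betweenness(David) = 13/3.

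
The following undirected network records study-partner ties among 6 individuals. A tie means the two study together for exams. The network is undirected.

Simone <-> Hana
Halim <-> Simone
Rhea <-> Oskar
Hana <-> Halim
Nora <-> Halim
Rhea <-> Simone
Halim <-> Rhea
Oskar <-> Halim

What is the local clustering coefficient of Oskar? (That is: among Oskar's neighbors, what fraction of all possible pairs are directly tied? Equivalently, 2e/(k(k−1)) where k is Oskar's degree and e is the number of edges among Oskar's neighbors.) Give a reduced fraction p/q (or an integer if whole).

Oskar's neighbors: Halim and Rhea (k = 2).
Possible neighbor pairs: C(2,2) = 1. Edges among them: Halim–Rhea → e = 1.
Clustering(Oskar) = 1/1.

1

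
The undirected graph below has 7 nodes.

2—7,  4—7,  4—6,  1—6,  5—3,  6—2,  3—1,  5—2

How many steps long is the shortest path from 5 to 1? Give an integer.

2

One shortest route is 5 – 3 – 1, which uses 2 edges, and 5 and 1 are not directly tied, so nothing shorter exists. So d(5,1) = 2.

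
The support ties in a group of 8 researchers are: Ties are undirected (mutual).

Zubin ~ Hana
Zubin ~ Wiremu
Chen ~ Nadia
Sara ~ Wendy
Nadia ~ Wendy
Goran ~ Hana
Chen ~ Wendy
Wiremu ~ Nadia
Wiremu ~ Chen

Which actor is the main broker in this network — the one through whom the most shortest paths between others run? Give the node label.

Wiremu

Unnormalized betweenness of each node: Chen:4, Goran:0, Hana:6, Nadia:4, Sara:0, Wendy:6, Wiremu:12, Zubin:10.
Wiremu has the largest value, 12, making it the main broker — the node through which the most shortest paths run.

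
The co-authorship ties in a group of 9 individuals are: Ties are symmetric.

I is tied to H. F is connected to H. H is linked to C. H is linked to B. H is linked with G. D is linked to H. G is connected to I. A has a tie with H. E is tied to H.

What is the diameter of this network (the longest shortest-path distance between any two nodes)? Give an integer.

2

Eccentricity of each node (its greatest distance to any other): A:2, B:2, C:2, D:2, E:2, F:2, G:2, H:1, I:2.
The maximum eccentricity is 2, realized for instance by the pair F–E via F – H – E. So the diameter is 2.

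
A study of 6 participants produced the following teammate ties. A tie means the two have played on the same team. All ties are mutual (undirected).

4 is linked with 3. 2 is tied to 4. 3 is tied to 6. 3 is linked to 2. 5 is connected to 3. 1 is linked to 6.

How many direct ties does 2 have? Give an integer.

2 is directly tied to 3 and 4. That is 2 neighbors, so the degree of 2 is 2.

2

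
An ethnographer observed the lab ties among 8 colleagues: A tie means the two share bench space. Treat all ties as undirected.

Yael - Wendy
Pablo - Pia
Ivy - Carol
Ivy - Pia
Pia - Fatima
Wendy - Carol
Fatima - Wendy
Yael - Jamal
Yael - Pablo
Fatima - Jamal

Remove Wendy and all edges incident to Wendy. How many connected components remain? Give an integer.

1

Wendy's neighbors (Carol, Fatima, and Yael) remain reachable from one another through other ties, so the rest of the network stays in one piece.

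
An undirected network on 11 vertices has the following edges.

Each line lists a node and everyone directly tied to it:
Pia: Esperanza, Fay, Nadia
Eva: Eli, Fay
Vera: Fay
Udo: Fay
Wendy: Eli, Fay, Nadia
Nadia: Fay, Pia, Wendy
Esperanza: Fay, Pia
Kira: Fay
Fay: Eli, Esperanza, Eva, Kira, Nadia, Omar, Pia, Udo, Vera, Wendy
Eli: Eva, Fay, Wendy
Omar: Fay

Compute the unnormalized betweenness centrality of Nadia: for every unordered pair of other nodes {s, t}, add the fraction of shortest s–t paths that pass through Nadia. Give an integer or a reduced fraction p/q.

1/2

Pairs whose geodesics pass through Nadia — Pia–Wendy: 1/2.
All other pairs contribute 0.
Summing the contributions gives betweenness(Nadia) = 1/2.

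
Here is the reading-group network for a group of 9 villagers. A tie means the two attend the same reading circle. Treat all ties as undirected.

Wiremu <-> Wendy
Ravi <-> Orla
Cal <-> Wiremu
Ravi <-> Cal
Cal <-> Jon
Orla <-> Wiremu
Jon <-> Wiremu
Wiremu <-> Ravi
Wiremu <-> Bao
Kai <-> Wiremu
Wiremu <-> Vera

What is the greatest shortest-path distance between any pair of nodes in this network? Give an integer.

Eccentricity of each node (its greatest distance to any other): Bao:2, Cal:2, Jon:2, Kai:2, Orla:2, Ravi:2, Vera:2, Wendy:2, Wiremu:1.
The maximum eccentricity is 2, realized for instance by the pair Wendy–Bao via Wendy – Wiremu – Bao. So the diameter is 2.

2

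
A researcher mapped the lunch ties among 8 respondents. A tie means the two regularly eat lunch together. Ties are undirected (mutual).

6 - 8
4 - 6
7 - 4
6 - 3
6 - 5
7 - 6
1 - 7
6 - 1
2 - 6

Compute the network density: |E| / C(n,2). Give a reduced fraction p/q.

9/28

There are 9 edges and 8 nodes, so the maximum possible is C(8,2) = 28.
Density = 9/28.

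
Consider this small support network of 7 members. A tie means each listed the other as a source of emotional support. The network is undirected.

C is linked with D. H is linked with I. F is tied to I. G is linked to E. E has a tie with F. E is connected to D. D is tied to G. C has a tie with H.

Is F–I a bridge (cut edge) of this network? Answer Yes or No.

No

Even without that edge, F still reaches I via F – E – D – C – H – I, so the network stays connected. Not a bridge.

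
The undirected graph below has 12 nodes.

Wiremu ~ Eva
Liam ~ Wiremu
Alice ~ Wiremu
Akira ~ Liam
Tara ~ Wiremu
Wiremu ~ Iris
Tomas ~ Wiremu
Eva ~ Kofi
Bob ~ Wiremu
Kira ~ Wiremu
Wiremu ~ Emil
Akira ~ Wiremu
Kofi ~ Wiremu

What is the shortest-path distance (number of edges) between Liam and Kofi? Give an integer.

2

One shortest route is Liam – Wiremu – Kofi, which uses 2 edges, and Liam and Kofi are not directly tied, so nothing shorter exists. So d(Liam,Kofi) = 2.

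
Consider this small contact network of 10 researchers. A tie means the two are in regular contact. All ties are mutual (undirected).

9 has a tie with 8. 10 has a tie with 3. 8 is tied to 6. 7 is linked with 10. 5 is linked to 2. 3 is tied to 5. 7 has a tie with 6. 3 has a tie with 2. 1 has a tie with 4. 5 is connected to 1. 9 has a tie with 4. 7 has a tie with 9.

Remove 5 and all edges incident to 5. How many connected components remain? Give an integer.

1

5's neighbors (1, 2, and 3) remain reachable from one another through other ties, so the rest of the network stays in one piece.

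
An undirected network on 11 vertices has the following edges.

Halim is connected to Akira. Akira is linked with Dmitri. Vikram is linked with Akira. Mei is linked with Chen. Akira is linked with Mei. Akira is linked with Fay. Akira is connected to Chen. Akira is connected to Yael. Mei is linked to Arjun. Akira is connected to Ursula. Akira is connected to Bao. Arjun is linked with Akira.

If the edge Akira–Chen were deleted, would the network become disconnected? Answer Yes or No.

No

Even without that edge, Akira still reaches Chen via Akira – Mei – Chen, so the network stays connected. Not a bridge.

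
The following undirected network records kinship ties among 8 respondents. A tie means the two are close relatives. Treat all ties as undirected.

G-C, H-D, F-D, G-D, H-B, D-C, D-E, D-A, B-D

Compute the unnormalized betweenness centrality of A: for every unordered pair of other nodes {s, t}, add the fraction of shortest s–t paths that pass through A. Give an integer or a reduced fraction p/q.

0

No shortest path between any pair of other nodes passes through A.
Summing the contributions gives betweenness(A) = 0.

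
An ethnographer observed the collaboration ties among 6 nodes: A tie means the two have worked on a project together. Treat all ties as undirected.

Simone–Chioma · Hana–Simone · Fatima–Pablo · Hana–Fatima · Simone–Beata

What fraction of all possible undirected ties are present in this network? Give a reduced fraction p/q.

There are 5 edges and 6 nodes, so the maximum possible is C(6,2) = 15.
Density = 5/15 = 1/3.

1/3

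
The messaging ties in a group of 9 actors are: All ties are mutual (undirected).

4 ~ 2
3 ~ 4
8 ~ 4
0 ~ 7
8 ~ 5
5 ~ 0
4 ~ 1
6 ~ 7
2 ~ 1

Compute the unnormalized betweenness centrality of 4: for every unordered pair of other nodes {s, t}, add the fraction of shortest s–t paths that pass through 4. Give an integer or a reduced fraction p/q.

Pairs whose geodesics pass through 4 — 6–1: 1; 6–2: 1; 6–3: 1; 1–5: 1; 1–0: 1; 1–7: 1; 1–3: 1; 1–8: 1; 5–2: 1; 5–3: 1; 0–2: 1; 0–3: 1; 2–7: 1; 2–3: 1 … (+3 more pairs).
All other pairs contribute 0.
Summing the contributions gives betweenness(4) = 17.

17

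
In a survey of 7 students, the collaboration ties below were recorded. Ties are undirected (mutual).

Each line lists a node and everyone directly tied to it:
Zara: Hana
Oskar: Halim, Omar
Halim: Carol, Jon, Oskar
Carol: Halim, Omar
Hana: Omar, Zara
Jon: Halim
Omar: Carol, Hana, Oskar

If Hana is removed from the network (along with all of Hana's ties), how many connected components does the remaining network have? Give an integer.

2

Without Hana, the remaining ties split the others into: {Carol, Halim, Jon, Omar, Oskar}; {Zara}.
That's 2 separate components.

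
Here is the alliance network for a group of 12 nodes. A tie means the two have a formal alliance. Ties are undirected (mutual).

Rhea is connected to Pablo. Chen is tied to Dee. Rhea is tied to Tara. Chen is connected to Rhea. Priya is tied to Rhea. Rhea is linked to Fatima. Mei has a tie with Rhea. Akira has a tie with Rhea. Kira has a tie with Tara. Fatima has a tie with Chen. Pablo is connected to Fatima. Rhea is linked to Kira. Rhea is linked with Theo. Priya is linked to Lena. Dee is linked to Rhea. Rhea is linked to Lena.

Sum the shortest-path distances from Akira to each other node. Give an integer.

Distances from Akira: Chen:2, Dee:2, Fatima:2, Kira:2, Lena:2, Mei:2, Pablo:2, Priya:2, Rhea:1, Tara:2, Theo:2.
Sum = 2 + 2 + 2 + 2 + 2 + 2 + 2 + 2 + 1 + 2 + 2 = 21.

21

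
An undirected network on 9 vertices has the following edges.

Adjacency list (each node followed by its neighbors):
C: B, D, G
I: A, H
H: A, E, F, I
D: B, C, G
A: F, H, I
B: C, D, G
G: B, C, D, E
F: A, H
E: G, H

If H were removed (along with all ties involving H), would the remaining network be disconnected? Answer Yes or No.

Yes

Removing H leaves {B, C, D, E, and G} with no path to {A, F, and I}, so the network splits into 2 components. H is a cut vertex.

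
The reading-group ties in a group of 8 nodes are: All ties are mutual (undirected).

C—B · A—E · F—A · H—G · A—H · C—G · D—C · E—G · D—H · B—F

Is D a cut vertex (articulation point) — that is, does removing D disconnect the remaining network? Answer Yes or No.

No

Even without D, every remaining node can still reach every other (the residual graph is connected), so D is not a cut vertex.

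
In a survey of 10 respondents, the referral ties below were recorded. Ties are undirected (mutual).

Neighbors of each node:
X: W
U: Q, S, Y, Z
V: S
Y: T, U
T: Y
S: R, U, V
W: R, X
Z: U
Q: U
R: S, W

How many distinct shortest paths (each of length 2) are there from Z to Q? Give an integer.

The shortest distance is 2, and the only length-2 path is Z–U–Q. So there is exactly 1 shortest path.

1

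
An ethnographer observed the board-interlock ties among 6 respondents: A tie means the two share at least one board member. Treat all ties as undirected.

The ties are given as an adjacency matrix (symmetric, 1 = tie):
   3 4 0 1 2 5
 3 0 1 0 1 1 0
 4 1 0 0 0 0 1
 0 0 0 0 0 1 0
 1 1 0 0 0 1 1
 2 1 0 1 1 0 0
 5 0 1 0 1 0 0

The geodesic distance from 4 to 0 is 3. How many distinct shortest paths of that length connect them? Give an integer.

The shortest distance is 3, and the only length-3 path is 4–3–2–0. So there is exactly 1 shortest path.

1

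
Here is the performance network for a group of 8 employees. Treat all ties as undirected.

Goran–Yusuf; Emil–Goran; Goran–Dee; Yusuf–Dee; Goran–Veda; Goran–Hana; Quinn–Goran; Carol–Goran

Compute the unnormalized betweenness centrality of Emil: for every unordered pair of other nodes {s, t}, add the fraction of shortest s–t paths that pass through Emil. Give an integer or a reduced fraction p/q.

0

No shortest path between any pair of other nodes passes through Emil.
Summing the contributions gives betweenness(Emil) = 0.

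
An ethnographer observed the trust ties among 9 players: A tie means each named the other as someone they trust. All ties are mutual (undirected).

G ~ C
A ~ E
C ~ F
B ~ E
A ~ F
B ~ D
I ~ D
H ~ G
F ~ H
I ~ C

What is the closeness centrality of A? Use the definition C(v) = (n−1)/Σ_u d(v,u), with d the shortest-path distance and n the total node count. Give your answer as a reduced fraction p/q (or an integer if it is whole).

8/17

Distances from A: B:2, C:2, D:3, E:1, F:1, G:3, H:2, I:3. Sum = 17.
n = 9, so closeness = 8/17.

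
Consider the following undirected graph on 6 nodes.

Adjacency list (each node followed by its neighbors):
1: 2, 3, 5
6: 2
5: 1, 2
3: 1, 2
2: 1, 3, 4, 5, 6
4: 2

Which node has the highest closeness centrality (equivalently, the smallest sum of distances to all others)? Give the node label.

Farness (sum of distances to all others) for each node — 1:7, 2:5, 3:8, 4:9, 5:8, 6:9.
The smallest farness is 5, for 2, so 2 has the highest closeness.

2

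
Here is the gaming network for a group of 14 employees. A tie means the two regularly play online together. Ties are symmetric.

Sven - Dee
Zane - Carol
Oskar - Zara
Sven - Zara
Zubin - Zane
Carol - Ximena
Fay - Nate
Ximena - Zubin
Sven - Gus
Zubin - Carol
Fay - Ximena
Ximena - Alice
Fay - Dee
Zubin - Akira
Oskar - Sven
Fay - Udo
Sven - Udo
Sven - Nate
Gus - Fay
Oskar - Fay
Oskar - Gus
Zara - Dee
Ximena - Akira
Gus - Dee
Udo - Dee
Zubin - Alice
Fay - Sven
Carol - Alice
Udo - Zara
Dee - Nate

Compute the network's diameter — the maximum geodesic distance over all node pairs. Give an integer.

Eccentricity of each node (its greatest distance to any other): Akira:4, Alice:4, Carol:4, Dee:4, Fay:3, Gus:4, Nate:4, Oskar:4, Sven:4, Udo:4, Ximena:3, Zane:5, Zara:5, Zubin:4.
The maximum eccentricity is 5, realized for instance by the pair Zane–Zara via Zane – Carol – Ximena – Fay – Oskar – Zara. So the diameter is 5.

5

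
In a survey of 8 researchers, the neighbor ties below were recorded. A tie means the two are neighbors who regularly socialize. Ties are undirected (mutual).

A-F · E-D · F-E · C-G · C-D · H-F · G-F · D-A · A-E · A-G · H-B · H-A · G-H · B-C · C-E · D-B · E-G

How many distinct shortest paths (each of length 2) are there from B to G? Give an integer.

2

The shortest distance is 2. The length-2 paths are: B–H–G; B–C–G.
That gives 2 distinct shortest paths.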